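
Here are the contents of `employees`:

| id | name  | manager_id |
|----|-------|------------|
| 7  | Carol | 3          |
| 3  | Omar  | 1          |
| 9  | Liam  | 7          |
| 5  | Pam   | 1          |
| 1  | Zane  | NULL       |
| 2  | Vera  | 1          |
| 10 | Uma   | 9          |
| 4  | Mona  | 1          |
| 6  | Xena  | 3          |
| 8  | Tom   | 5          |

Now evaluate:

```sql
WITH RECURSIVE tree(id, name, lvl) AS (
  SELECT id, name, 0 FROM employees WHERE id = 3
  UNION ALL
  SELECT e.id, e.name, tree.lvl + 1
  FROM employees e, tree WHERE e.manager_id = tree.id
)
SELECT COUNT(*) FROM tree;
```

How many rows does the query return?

Base: id=3 (Omar) at lvl 0.
Iteration 1: rows with manager_id in {3} -> Xena (id 6, lvl 1), Carol (id 7, lvl 1).
Iteration 2: rows with manager_id in {6,7} -> Liam (id 9, lvl 2).
Iteration 3: rows with manager_id in {9} -> Uma (id 10, lvl 3).
Iteration 4: no rows with manager_id in {10}; recursion stops.
Total rows emitted: 5.

5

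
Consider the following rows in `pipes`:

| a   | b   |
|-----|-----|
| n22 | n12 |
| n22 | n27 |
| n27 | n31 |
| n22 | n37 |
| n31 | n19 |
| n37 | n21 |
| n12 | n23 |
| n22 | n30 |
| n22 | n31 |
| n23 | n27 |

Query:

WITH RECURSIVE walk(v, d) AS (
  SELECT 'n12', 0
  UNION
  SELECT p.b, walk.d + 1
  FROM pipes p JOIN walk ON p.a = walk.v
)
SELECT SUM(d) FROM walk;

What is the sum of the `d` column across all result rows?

10

Base: (n12, d=0).
Iteration 1: edges from {n12} -> (n23, d=1).
Iteration 2: edges from {n23} -> (n27, d=2).
Iteration 3: edges from {n27} -> (n31, d=3).
Iteration 4: edges from {n31} -> (n19, d=4).
Iteration 5: no outgoing edges from {n19}; recursion stops.
SUM(d) = 0 + 1 + 2 + 3 + 4 = 10.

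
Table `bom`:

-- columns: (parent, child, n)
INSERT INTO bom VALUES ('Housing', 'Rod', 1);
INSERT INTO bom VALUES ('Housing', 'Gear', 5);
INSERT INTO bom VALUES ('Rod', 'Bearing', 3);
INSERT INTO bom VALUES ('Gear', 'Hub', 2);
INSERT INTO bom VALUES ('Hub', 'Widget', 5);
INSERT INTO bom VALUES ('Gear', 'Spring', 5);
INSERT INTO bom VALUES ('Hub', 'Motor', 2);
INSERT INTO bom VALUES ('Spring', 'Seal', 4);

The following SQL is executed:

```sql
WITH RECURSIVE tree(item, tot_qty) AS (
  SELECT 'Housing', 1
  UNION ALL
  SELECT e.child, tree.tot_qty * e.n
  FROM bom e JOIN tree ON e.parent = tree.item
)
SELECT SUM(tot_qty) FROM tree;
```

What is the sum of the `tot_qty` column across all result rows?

Base: (Housing, tot_qty=1).
Iteration 1: components of {Housing} -> Gear = 1*5 = 5, Rod = 1*1 = 1.
Iteration 2: components of {Gear,Rod} -> Bearing = 1*3 = 3, Hub = 5*2 = 10, Spring = 5*5 = 25.
Iteration 3: components of {Bearing,Hub,Spring} -> Motor = 10*2 = 20, Seal = 25*4 = 100, Widget = 10*5 = 50.
Iteration 4: no further components; recursion stops.
SUM(tot_qty) = 1 + 1 + 5 + 3 + 10 + 25 + 50 + 20 + 100 = 215.

215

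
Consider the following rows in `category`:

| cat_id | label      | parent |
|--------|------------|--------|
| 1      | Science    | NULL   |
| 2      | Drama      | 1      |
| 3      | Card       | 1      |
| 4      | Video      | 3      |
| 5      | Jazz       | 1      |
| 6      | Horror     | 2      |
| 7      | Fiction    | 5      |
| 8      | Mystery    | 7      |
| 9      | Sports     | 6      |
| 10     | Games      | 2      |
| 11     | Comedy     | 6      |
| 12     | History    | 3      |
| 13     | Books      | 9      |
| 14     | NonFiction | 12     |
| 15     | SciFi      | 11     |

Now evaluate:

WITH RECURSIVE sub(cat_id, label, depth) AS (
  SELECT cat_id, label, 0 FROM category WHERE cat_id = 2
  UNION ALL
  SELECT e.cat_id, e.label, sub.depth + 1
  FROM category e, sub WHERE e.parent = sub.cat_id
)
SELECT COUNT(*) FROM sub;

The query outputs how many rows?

7

Base: cat_id=2 (Drama) at depth 0.
Iteration 1: rows with parent in {2} -> Horror (id 6, depth 1), Games (id 10, depth 1).
Iteration 2: rows with parent in {6,10} -> Sports (id 9, depth 2), Comedy (id 11, depth 2).
Iteration 3: rows with parent in {9,11} -> Books (id 13, depth 3), SciFi (id 15, depth 3).
Iteration 4: no rows with parent in {13,15}; recursion stops.
Total rows emitted: 7.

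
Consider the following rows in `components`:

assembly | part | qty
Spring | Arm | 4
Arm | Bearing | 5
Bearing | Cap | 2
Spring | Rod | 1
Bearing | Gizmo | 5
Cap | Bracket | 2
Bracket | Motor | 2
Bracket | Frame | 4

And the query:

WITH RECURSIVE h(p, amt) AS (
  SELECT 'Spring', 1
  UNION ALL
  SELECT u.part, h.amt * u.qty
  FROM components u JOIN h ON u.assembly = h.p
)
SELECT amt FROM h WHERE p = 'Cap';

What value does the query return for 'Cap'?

Base: (Spring, amt=1).
Iteration 1: components of {Spring} -> Arm = 1*4 = 4, Rod = 1*1 = 1.
Iteration 2: components of {Arm,Rod} -> Bearing = 4*5 = 20.
Iteration 3: components of {Bearing} -> Cap = 20*2 = 40, Gizmo = 20*5 = 100.
Iteration 4: components of {Cap,Gizmo} -> Bracket = 40*2 = 80.
Iteration 5: components of {Bracket} -> Frame = 80*4 = 320, Motor = 80*2 = 160.
Iteration 6: no further components; recursion stops.

40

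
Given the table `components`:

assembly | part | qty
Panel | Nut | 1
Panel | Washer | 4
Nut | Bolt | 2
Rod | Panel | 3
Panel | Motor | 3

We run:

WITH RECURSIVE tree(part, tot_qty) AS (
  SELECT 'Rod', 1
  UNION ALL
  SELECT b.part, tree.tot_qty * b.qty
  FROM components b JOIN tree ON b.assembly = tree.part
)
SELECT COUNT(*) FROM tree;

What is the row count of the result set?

6

Base: (Rod, tot_qty=1).
Iteration 1: components of {Rod} -> Panel = 1*3 = 3.
Iteration 2: components of {Panel} -> Motor = 3*3 = 9, Nut = 3*1 = 3, Washer = 3*4 = 12.
Iteration 3: components of {Motor,Nut,Washer} -> Bolt = 3*2 = 6.
Iteration 4: no further components; recursion stops.
Total rows emitted: 6.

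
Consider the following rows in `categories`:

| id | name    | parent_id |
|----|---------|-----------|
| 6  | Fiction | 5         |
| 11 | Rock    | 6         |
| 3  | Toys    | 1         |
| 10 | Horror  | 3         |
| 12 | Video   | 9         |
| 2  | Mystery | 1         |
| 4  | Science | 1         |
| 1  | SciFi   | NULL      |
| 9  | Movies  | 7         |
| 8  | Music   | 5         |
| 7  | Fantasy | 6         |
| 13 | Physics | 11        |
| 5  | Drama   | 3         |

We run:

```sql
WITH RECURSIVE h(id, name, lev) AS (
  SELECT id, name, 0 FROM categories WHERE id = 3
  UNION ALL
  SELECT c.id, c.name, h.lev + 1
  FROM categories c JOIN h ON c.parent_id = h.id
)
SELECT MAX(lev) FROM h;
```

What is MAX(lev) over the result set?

Base: id=3 (Toys) at lev 0.
Iteration 1: rows with parent_id in {3} -> Drama (id 5, lev 1), Horror (id 10, lev 1).
Iteration 2: rows with parent_id in {5,10} -> Fiction (id 6, lev 2), Music (id 8, lev 2).
Iteration 3: rows with parent_id in {6,8} -> Fantasy (id 7, lev 3), Rock (id 11, lev 3).
Iteration 4: rows with parent_id in {7,11} -> Movies (id 9, lev 4), Physics (id 13, lev 4).
Iteration 5: rows with parent_id in {9,13} -> Video (id 12, lev 5).
Iteration 6: no rows with parent_id in {12}; recursion stops.
lev values: 0, 1, 1, 2, 2, 3, 3, 4, 4, 5; the maximum is 5.

5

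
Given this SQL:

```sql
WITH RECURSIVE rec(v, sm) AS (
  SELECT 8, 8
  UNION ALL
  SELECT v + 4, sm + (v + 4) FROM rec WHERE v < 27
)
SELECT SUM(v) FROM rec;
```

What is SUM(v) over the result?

108

Base: v=8, sm=8.
Iteration 1: 8 < 27 holds -> v = 8 + 4 = 12, sm = 8 + 12 = 20.
Iteration 2: 12 < 27 holds -> v = 12 + 4 = 16, sm = 20 + 16 = 36.
Iteration 3: 16 < 27 holds -> v = 16 + 4 = 20, sm = 36 + 20 = 56.
Iteration 4: 20 < 27 holds -> v = 20 + 4 = 24, sm = 56 + 24 = 80.
Iteration 5: 24 < 27 holds -> v = 24 + 4 = 28, sm = 80 + 28 = 108.
Iteration 6: 28 < 27 fails; recursion stops.
SUM(v) = 8 + 12 + 16 + 20 + 24 + 28 = 108.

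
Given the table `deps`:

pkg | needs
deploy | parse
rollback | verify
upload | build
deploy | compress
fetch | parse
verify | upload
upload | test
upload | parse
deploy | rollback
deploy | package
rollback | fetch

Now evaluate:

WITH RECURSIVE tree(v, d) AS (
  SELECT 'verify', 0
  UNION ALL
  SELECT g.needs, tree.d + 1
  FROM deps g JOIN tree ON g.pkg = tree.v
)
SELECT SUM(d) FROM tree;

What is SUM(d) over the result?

7

Base: (verify, d=0).
Iteration 1: edges from {verify} -> (upload, d=1).
Iteration 2: edges from {upload} -> (build, d=2), (parse, d=2), (test, d=2).
Iteration 3: no outgoing edges from {build,parse,test}; recursion stops.
SUM(d) = 0 + 1 + 2 + 2 + 2 = 7.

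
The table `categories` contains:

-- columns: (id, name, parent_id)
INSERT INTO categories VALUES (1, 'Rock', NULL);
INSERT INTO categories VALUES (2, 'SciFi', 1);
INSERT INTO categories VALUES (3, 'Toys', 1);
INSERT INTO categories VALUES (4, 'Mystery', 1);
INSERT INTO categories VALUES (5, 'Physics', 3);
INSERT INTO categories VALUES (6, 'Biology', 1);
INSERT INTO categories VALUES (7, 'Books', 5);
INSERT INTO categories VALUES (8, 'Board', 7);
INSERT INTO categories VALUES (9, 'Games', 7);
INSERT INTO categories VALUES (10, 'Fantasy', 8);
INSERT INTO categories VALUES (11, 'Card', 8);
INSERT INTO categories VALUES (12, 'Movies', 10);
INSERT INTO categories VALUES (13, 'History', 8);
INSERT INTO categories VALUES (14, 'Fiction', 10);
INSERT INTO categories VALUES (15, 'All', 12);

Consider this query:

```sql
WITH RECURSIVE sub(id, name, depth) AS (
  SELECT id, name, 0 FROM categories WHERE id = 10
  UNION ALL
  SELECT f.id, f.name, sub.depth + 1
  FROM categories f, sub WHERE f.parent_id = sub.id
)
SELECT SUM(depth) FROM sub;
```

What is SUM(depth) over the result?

4

Base: id=10 (Fantasy) at depth 0.
Iteration 1: rows with parent_id in {10} -> Movies (id 12, depth 1), Fiction (id 14, depth 1).
Iteration 2: rows with parent_id in {12,14} -> All (id 15, depth 2).
Iteration 3: no rows with parent_id in {15}; recursion stops.
SUM(depth) = 0 + 1 + 1 + 2 = 4.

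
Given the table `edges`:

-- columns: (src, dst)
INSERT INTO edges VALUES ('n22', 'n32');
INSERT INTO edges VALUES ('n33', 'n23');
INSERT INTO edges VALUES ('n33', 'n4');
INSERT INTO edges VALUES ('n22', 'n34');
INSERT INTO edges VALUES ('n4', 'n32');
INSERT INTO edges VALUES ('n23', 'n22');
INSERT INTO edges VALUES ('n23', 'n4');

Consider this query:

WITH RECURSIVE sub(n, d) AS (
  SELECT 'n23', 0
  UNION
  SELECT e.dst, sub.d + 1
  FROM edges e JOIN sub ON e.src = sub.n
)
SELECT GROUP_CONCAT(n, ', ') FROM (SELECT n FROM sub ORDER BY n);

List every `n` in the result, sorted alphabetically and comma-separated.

n22, n23, n32, n34, n4

Base: (n23, d=0).
Iteration 1: edges from {n23} -> (n22, d=1), (n4, d=1).
Iteration 2: edges from {n22,n4} -> (n32, d=2), (n34, d=2). [UNION drops 1 duplicate row(s)]
Iteration 3: no outgoing edges from {n32,n34}; recursion stops.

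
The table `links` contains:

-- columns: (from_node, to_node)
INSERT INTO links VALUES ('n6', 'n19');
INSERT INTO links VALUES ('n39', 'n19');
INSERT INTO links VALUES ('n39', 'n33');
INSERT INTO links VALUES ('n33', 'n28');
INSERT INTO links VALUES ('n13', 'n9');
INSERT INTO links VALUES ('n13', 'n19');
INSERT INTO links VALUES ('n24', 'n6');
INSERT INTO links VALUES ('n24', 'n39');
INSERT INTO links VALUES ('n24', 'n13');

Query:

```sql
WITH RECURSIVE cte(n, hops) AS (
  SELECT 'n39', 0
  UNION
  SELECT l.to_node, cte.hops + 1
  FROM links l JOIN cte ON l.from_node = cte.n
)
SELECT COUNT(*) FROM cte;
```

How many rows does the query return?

Base: (n39, hops=0).
Iteration 1: edges from {n39} -> (n19, hops=1), (n33, hops=1).
Iteration 2: edges from {n19,n33} -> (n28, hops=2).
Iteration 3: no outgoing edges from {n28}; recursion stops.
Total rows emitted: 4.

4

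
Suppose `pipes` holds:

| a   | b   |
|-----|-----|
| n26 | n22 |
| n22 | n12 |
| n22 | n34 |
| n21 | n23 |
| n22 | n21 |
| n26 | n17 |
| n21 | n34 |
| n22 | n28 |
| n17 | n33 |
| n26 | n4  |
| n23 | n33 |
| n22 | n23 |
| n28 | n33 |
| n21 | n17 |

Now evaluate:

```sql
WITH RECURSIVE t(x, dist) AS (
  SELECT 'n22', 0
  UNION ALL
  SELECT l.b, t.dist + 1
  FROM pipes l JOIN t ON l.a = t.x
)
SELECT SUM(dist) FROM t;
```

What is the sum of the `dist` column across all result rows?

Base: (n22, dist=0).
Iteration 1: edges from {n22} -> (n12, dist=1), (n21, dist=1), (n23, dist=1), (n28, dist=1), (n34, dist=1).
Iteration 2: edges from {n12,n21,n23,n28,n34} -> (n17, dist=2), (n23, dist=2), (n33, dist=2) x2, (n34, dist=2). [UNION ALL keeps all 5 new rows, including repeats]
Iteration 3: edges from {n17,n23,n33,n34} -> (n33, dist=3) x2. [UNION ALL keeps all 2 new rows, including repeats]
Iteration 4: no outgoing edges from {n33}; recursion stops.
SUM(dist) = 0 + 1 + 1 + 1 + 1 + 1 + 2 + 2 + 2 + 2 + 2 + 3 + 3 = 21.

21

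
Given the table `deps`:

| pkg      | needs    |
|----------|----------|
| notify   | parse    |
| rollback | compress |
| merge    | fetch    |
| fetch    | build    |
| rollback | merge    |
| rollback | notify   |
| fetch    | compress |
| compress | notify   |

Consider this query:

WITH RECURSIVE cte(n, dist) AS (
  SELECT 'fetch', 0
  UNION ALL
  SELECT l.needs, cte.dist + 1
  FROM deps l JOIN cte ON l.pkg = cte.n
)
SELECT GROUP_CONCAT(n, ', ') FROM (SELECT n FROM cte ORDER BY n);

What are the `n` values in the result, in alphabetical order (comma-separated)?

build, compress, fetch, notify, parse

Base: (fetch, dist=0).
Iteration 1: edges from {fetch} -> (build, dist=1), (compress, dist=1).
Iteration 2: edges from {build,compress} -> (notify, dist=2).
Iteration 3: edges from {notify} -> (parse, dist=3).
Iteration 4: no outgoing edges from {parse}; recursion stops.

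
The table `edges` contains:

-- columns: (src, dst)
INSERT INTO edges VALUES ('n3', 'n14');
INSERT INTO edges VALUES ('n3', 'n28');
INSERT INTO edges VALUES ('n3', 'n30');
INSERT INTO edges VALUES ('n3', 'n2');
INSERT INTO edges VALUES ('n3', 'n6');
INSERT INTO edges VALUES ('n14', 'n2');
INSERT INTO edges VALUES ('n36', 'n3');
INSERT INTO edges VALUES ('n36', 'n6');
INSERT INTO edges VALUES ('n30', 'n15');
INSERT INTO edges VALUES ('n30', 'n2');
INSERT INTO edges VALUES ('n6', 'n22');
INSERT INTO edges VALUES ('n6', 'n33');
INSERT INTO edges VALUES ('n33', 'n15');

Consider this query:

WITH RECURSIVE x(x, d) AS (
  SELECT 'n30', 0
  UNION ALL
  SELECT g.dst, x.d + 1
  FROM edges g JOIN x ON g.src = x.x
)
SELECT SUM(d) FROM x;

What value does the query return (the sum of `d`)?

2

Base: (n30, d=0).
Iteration 1: edges from {n30} -> (n15, d=1), (n2, d=1).
Iteration 2: no outgoing edges from {n15,n2}; recursion stops.
SUM(d) = 0 + 1 + 1 = 2.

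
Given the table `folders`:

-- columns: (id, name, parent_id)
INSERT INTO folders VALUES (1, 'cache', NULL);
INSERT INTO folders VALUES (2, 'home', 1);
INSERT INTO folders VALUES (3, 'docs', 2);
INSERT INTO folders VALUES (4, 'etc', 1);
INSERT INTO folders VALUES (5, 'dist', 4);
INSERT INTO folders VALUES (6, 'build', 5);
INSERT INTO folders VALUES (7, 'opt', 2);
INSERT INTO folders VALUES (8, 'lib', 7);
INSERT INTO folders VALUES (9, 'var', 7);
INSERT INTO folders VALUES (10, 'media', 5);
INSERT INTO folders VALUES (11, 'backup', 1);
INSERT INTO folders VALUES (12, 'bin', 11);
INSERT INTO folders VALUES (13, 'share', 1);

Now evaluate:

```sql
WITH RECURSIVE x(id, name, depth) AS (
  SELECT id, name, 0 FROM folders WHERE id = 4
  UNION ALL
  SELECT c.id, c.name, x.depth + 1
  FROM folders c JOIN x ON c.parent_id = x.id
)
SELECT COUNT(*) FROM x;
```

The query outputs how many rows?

4

Base: id=4 (etc) at depth 0.
Iteration 1: rows with parent_id in {4} -> dist (id 5, depth 1).
Iteration 2: rows with parent_id in {5} -> build (id 6, depth 2), media (id 10, depth 2).
Iteration 3: no rows with parent_id in {6,10}; recursion stops.
Total rows emitted: 4.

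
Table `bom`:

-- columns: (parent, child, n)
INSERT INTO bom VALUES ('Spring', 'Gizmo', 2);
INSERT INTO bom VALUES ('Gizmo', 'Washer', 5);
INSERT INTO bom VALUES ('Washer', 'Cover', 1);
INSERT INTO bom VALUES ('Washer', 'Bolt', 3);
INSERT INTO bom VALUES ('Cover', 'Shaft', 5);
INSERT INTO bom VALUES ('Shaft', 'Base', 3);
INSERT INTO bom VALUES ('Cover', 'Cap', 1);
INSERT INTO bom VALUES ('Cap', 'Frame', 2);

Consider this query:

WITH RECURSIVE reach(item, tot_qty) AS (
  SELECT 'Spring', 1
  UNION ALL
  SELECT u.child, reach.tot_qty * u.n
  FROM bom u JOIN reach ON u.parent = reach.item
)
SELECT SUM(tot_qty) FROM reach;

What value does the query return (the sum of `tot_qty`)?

283

Base: (Spring, tot_qty=1).
Iteration 1: components of {Spring} -> Gizmo = 1*2 = 2.
Iteration 2: components of {Gizmo} -> Washer = 2*5 = 10.
Iteration 3: components of {Washer} -> Bolt = 10*3 = 30, Cover = 10*1 = 10.
Iteration 4: components of {Bolt,Cover} -> Cap = 10*1 = 10, Shaft = 10*5 = 50.
Iteration 5: components of {Cap,Shaft} -> Base = 50*3 = 150, Frame = 10*2 = 20.
Iteration 6: no further components; recursion stops.
SUM(tot_qty) = 1 + 2 + 10 + 10 + 30 + 50 + 10 + 150 + 20 = 283.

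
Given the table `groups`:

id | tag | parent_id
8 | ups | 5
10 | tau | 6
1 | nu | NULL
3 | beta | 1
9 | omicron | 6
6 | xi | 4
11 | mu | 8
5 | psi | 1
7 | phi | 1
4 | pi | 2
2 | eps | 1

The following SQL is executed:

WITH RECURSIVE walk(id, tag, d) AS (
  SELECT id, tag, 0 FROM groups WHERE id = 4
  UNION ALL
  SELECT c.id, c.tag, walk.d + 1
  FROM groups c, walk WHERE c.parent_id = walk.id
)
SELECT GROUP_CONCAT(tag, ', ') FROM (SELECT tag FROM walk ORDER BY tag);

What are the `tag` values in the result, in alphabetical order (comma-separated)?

Base: id=4 (pi) at d 0.
Iteration 1: rows with parent_id in {4} -> xi (id 6, d 1).
Iteration 2: rows with parent_id in {6} -> omicron (id 9, d 2), tau (id 10, d 2).
Iteration 3: no rows with parent_id in {9,10}; recursion stops.

omicron, pi, tau, xi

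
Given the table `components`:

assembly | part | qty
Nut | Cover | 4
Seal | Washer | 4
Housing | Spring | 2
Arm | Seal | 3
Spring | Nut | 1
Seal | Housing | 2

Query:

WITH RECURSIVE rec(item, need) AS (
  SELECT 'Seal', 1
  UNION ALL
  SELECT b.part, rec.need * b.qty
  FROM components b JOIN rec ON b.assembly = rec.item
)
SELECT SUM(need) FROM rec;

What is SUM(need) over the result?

Base: (Seal, need=1).
Iteration 1: components of {Seal} -> Housing = 1*2 = 2, Washer = 1*4 = 4.
Iteration 2: components of {Housing,Washer} -> Spring = 2*2 = 4.
Iteration 3: components of {Spring} -> Nut = 4*1 = 4.
Iteration 4: components of {Nut} -> Cover = 4*4 = 16.
Iteration 5: no further components; recursion stops.
SUM(need) = 1 + 4 + 2 + 4 + 4 + 16 = 31.

31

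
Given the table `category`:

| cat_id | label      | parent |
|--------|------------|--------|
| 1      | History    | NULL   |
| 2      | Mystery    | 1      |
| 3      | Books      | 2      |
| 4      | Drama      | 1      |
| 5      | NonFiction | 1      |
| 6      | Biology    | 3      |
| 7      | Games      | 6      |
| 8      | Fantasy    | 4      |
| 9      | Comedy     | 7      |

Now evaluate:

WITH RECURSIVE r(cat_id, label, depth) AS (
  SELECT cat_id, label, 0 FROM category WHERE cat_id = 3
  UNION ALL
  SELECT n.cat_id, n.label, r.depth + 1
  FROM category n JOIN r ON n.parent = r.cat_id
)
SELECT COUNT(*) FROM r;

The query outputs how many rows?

4

Base: cat_id=3 (Books) at depth 0.
Iteration 1: rows with parent in {3} -> Biology (id 6, depth 1).
Iteration 2: rows with parent in {6} -> Games (id 7, depth 2).
Iteration 3: rows with parent in {7} -> Comedy (id 9, depth 3).
Iteration 4: no rows with parent in {9}; recursion stops.
Total rows emitted: 4.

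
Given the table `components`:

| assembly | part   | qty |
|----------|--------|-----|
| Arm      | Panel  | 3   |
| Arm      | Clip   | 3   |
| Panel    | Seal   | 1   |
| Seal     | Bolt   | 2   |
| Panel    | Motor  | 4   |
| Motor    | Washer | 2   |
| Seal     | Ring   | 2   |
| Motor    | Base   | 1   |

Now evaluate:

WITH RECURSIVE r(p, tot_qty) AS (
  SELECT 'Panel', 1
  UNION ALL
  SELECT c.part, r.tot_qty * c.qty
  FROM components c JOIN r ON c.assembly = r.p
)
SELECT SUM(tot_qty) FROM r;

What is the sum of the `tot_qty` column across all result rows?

Base: (Panel, tot_qty=1).
Iteration 1: components of {Panel} -> Motor = 1*4 = 4, Seal = 1*1 = 1.
Iteration 2: components of {Motor,Seal} -> Base = 4*1 = 4, Bolt = 1*2 = 2, Ring = 1*2 = 2, Washer = 4*2 = 8.
Iteration 3: no further components; recursion stops.
SUM(tot_qty) = 1 + 1 + 4 + 2 + 2 + 8 + 4 = 22.

22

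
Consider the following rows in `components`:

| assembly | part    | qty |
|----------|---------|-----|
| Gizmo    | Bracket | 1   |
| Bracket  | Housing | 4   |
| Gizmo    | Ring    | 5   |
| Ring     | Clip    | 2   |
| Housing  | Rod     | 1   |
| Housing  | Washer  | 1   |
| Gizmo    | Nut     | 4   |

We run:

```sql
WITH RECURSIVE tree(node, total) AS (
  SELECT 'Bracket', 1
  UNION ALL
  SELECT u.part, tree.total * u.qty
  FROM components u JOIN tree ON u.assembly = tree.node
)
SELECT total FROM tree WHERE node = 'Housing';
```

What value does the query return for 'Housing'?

Base: (Bracket, total=1).
Iteration 1: components of {Bracket} -> Housing = 1*4 = 4.
Iteration 2: components of {Housing} -> Rod = 4*1 = 4, Washer = 4*1 = 4.
Iteration 3: no further components; recursion stops.

4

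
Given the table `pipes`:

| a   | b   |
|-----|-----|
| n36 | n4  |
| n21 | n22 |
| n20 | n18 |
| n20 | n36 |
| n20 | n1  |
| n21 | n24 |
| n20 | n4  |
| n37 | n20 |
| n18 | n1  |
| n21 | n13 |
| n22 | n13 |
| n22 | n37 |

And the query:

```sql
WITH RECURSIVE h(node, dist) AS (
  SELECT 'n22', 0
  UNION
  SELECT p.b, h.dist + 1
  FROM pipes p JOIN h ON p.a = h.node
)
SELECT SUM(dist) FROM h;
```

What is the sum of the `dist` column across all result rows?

24

Base: (n22, dist=0).
Iteration 1: edges from {n22} -> (n13, dist=1), (n37, dist=1).
Iteration 2: edges from {n13,n37} -> (n20, dist=2).
Iteration 3: edges from {n20} -> (n1, dist=3), (n18, dist=3), (n36, dist=3), (n4, dist=3).
Iteration 4: edges from {n1,n18,n36,n4} -> (n1, dist=4), (n4, dist=4).
Iteration 5: no outgoing edges from {n1,n4}; recursion stops.
SUM(dist) = 0 + 1 + 1 + 2 + 3 + 3 + 3 + 3 + 4 + 4 = 24.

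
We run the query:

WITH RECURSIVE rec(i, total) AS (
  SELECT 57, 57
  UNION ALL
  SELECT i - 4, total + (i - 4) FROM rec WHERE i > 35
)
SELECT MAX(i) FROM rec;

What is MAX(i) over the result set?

Base: i=57, total=57.
Iteration 1: 57 > 35 holds -> i = 57 - 4 = 53, total = 57 + 53 = 110.
Iteration 2: 53 > 35 holds -> i = 53 - 4 = 49, total = 110 + 49 = 159.
Iteration 3: 49 > 35 holds -> i = 49 - 4 = 45, total = 159 + 45 = 204.
Iteration 4: 45 > 35 holds -> i = 45 - 4 = 41, total = 204 + 41 = 245.
Iteration 5: 41 > 35 holds -> i = 41 - 4 = 37, total = 245 + 37 = 282.
Iteration 6: 37 > 35 holds -> i = 37 - 4 = 33, total = 282 + 33 = 315.
Iteration 7: 33 > 35 fails; recursion stops.
i values: 57, 53, 49, 45, 41, 37, 33; the maximum is 57.

57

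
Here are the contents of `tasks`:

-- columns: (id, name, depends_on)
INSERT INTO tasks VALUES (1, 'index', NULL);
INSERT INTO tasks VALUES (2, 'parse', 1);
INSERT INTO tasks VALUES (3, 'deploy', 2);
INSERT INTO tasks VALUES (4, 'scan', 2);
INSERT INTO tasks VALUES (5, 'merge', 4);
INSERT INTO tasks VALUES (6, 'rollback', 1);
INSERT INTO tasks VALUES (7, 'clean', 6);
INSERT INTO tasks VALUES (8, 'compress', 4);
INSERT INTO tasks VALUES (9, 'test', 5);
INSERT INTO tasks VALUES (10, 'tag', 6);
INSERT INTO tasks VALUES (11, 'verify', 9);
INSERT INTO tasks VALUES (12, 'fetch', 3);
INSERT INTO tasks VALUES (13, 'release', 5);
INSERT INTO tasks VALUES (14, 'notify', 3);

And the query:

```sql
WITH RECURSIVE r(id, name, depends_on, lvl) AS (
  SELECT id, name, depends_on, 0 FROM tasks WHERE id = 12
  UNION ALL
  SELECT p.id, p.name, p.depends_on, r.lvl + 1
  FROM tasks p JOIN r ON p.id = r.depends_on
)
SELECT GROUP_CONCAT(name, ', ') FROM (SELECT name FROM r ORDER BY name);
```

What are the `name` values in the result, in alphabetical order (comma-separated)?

deploy, fetch, index, parse

Base: id=12 (fetch), depends_on=3, lvl 0.
Iteration 1: join on id=3 -> deploy (id 3, depends_on=2, lvl 1).
Iteration 2: join on id=2 -> parse (id 2, depends_on=1, lvl 2).
Iteration 3: join on id=1 -> index (id 1, depends_on=NULL, lvl 3).
Iteration 4: depends_on is NULL; no match; recursion stops.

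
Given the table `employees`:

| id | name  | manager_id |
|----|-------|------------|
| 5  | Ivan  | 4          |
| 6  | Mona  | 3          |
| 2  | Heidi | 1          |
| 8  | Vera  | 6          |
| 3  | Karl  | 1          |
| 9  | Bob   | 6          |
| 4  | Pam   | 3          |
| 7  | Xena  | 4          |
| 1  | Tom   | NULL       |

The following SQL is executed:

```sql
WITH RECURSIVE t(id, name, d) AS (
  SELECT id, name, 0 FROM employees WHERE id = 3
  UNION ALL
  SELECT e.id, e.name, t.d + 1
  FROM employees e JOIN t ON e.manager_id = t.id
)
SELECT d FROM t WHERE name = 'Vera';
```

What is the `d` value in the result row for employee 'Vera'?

Base: id=3 (Karl) at d 0.
Iteration 1: rows with manager_id in {3} -> Pam (id 4, d 1), Mona (id 6, d 1).
Iteration 2: rows with manager_id in {4,6} -> Ivan (id 5, d 2), Xena (id 7, d 2), Vera (id 8, d 2), Bob (id 9, d 2).
Iteration 3: no rows with manager_id in {5,7,8,9}; recursion stops.

2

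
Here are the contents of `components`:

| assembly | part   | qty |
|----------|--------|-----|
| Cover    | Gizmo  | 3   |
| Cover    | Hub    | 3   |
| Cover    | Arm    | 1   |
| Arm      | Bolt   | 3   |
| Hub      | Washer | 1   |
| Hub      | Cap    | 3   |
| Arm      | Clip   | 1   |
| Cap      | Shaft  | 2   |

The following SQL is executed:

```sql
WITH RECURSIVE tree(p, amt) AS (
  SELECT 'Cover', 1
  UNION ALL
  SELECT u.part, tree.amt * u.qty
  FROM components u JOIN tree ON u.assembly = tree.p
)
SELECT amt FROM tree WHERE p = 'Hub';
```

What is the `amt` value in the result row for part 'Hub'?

3

Base: (Cover, amt=1).
Iteration 1: components of {Cover} -> Arm = 1*1 = 1, Gizmo = 1*3 = 3, Hub = 1*3 = 3.
Iteration 2: components of {Arm,Gizmo,Hub} -> Bolt = 1*3 = 3, Cap = 3*3 = 9, Clip = 1*1 = 1, Washer = 3*1 = 3.
Iteration 3: components of {Bolt,Cap,Clip,Washer} -> Shaft = 9*2 = 18.
Iteration 4: no further components; recursion stops.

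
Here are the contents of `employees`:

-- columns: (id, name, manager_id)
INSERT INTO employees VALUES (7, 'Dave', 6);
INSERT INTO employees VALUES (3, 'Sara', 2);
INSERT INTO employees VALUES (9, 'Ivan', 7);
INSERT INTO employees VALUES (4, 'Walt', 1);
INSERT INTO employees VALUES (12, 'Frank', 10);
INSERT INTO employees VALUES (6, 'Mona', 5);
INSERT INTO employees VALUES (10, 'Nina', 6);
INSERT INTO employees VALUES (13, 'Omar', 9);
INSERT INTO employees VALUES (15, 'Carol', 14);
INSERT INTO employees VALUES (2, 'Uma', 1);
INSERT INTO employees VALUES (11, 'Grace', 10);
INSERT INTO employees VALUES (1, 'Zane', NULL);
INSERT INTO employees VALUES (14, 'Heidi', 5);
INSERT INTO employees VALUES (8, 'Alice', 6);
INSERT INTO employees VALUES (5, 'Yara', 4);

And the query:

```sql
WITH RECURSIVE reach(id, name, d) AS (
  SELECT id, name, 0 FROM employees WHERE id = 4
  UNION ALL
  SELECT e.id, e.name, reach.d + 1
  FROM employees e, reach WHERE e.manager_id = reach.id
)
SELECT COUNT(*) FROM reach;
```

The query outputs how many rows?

Base: id=4 (Walt) at d 0.
Iteration 1: rows with manager_id in {4} -> Yara (id 5, d 1).
Iteration 2: rows with manager_id in {5} -> Mona (id 6, d 2), Heidi (id 14, d 2).
Iteration 3: rows with manager_id in {6,14} -> Dave (id 7, d 3), Alice (id 8, d 3), Nina (id 10, d 3), Carol (id 15, d 3).
Iteration 4: rows with manager_id in {7,8,10,15} -> Ivan (id 9, d 4), Grace (id 11, d 4), Frank (id 12, d 4).
Iteration 5: rows with manager_id in {9,11,12} -> Omar (id 13, d 5).
Iteration 6: no rows with manager_id in {13}; recursion stops.
Total rows emitted: 12.

12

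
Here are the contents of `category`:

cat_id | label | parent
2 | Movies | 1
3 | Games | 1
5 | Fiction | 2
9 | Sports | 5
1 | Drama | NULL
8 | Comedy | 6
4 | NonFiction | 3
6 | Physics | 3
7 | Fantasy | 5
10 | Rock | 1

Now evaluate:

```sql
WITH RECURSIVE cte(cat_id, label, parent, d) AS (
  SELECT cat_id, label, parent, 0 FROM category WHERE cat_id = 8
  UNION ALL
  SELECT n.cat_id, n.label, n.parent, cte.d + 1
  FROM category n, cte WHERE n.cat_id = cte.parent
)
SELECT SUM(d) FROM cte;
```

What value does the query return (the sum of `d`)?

6

Base: cat_id=8 (Comedy), parent=6, d 0.
Iteration 1: join on cat_id=6 -> Physics (id 6, parent=3, d 1).
Iteration 2: join on cat_id=3 -> Games (id 3, parent=1, d 2).
Iteration 3: join on cat_id=1 -> Drama (id 1, parent=NULL, d 3).
Iteration 4: parent is NULL; no match; recursion stops.
SUM(d) = 0 + 1 + 2 + 3 = 6.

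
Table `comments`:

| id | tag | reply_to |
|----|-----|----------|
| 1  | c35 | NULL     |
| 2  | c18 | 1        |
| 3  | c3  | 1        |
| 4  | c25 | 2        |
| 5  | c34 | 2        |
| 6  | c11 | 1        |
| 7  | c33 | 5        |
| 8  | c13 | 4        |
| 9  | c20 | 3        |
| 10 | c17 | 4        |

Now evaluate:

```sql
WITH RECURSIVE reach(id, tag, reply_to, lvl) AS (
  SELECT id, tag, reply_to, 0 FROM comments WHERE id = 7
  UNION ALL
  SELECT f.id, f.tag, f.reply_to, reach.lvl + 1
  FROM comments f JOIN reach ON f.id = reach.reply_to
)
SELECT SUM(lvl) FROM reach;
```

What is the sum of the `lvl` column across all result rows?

Base: id=7 (c33), reply_to=5, lvl 0.
Iteration 1: join on id=5 -> c34 (id 5, reply_to=2, lvl 1).
Iteration 2: join on id=2 -> c18 (id 2, reply_to=1, lvl 2).
Iteration 3: join on id=1 -> c35 (id 1, reply_to=NULL, lvl 3).
Iteration 4: reply_to is NULL; no match; recursion stops.
SUM(lvl) = 0 + 1 + 2 + 3 = 6.

6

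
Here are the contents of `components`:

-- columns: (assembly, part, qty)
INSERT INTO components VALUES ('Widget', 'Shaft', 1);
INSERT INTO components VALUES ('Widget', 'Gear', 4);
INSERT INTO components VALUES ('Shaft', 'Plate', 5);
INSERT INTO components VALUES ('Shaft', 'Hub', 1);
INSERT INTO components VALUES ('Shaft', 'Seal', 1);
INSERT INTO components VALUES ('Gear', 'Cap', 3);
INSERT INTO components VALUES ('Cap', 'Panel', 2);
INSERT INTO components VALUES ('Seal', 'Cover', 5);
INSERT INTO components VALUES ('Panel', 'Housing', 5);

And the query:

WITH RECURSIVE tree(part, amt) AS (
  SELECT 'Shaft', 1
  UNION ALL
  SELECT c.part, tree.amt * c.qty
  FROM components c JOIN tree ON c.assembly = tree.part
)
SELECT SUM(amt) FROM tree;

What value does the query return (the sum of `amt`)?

Base: (Shaft, amt=1).
Iteration 1: components of {Shaft} -> Hub = 1*1 = 1, Plate = 1*5 = 5, Seal = 1*1 = 1.
Iteration 2: components of {Hub,Plate,Seal} -> Cover = 1*5 = 5.
Iteration 3: no further components; recursion stops.
SUM(amt) = 1 + 5 + 1 + 1 + 5 = 13.

13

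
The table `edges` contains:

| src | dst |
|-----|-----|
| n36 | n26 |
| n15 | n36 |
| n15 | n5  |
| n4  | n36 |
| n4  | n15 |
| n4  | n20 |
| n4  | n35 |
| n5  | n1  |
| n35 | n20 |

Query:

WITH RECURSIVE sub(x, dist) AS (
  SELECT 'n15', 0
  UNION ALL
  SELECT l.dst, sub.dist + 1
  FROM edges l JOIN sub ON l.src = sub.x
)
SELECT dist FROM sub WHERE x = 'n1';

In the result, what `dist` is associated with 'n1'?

2

Base: (n15, dist=0).
Iteration 1: edges from {n15} -> (n36, dist=1), (n5, dist=1).
Iteration 2: edges from {n36,n5} -> (n1, dist=2), (n26, dist=2).
Iteration 3: no outgoing edges from {n1,n26}; recursion stops.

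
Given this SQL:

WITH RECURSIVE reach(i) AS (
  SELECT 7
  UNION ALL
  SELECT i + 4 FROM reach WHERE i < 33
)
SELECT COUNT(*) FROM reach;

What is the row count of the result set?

Base: i=7.
Iteration 1: 7 < 33 holds -> i = 7 + 4 = 11.
Iteration 2: 11 < 33 holds -> i = 11 + 4 = 15.
Iteration 3: 15 < 33 holds -> i = 15 + 4 = 19.
Iteration 4: 19 < 33 holds -> i = 19 + 4 = 23.
Iteration 5: 23 < 33 holds -> i = 23 + 4 = 27.
Iteration 6: 27 < 33 holds -> i = 27 + 4 = 31.
Iteration 7: 31 < 33 holds -> i = 31 + 4 = 35.
Iteration 8: 35 < 33 fails; recursion stops.
Total rows emitted: 8.

8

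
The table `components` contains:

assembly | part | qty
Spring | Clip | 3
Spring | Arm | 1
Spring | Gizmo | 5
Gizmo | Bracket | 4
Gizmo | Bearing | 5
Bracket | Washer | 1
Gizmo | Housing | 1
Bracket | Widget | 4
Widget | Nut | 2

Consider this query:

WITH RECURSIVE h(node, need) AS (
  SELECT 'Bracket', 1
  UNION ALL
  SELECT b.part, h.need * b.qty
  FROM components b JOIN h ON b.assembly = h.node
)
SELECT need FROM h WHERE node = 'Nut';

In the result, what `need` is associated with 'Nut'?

Base: (Bracket, need=1).
Iteration 1: components of {Bracket} -> Washer = 1*1 = 1, Widget = 1*4 = 4.
Iteration 2: components of {Washer,Widget} -> Nut = 4*2 = 8.
Iteration 3: no further components; recursion stops.

8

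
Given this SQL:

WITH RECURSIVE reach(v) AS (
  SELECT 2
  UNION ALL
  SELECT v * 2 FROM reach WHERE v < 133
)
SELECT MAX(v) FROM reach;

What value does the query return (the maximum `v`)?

256

Base: v=2.
Iteration 1: 2 < 133 holds -> v = 2 * 2 = 4.
Iteration 2: 4 < 133 holds -> v = 4 * 2 = 8.
Iteration 3: 8 < 133 holds -> v = 8 * 2 = 16.
Iteration 4: 16 < 133 holds -> v = 16 * 2 = 32.
Iteration 5: 32 < 133 holds -> v = 32 * 2 = 64.
Iteration 6: 64 < 133 holds -> v = 64 * 2 = 128.
Iteration 7: 128 < 133 holds -> v = 128 * 2 = 256.
Iteration 8: 256 < 133 fails; recursion stops.
v values: 2, 4, 8, 16, 32, 64, 128, 256; the maximum is 256.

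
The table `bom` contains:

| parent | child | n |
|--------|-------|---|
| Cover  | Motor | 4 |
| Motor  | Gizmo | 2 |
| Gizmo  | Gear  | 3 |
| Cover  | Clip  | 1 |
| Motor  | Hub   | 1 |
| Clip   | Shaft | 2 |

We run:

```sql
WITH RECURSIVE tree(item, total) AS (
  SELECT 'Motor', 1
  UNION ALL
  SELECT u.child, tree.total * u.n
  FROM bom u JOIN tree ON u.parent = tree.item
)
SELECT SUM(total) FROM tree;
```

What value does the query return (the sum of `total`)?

10

Base: (Motor, total=1).
Iteration 1: components of {Motor} -> Gizmo = 1*2 = 2, Hub = 1*1 = 1.
Iteration 2: components of {Gizmo,Hub} -> Gear = 2*3 = 6.
Iteration 3: no further components; recursion stops.
SUM(total) = 1 + 2 + 1 + 6 = 10.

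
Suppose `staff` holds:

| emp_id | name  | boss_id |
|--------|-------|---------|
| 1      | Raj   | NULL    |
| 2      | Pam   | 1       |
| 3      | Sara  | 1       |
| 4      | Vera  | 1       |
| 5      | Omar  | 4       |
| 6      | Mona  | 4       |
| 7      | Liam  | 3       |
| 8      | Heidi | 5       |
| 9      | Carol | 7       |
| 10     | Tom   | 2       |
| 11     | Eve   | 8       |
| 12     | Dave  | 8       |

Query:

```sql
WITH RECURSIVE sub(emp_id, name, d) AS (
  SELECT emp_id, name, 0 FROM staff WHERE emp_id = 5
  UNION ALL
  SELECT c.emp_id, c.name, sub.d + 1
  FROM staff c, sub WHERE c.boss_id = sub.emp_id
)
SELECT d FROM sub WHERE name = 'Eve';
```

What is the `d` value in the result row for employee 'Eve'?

2

Base: emp_id=5 (Omar) at d 0.
Iteration 1: rows with boss_id in {5} -> Heidi (id 8, d 1).
Iteration 2: rows with boss_id in {8} -> Eve (id 11, d 2), Dave (id 12, d 2).
Iteration 3: no rows with boss_id in {11,12}; recursion stops.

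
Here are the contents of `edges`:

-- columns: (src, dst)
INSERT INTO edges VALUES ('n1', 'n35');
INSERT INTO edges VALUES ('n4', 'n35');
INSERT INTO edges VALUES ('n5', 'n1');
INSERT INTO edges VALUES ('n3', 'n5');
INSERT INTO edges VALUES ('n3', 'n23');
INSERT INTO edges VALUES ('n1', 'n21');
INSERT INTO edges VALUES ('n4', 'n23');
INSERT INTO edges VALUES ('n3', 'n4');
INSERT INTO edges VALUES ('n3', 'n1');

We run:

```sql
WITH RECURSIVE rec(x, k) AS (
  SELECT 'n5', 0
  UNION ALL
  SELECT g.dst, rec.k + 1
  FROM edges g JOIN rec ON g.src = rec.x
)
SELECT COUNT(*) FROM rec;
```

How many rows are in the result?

Base: (n5, k=0).
Iteration 1: edges from {n5} -> (n1, k=1).
Iteration 2: edges from {n1} -> (n21, k=2), (n35, k=2).
Iteration 3: no outgoing edges from {n21,n35}; recursion stops.
Total rows emitted: 4.

4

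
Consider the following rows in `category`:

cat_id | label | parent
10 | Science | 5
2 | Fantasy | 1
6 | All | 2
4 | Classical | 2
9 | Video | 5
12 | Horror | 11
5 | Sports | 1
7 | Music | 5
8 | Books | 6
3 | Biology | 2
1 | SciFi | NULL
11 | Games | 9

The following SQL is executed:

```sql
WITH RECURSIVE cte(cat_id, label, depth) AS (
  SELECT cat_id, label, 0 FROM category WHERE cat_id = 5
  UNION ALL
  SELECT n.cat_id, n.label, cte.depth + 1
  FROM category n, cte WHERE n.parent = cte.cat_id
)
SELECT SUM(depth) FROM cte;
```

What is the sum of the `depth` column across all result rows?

Base: cat_id=5 (Sports) at depth 0.
Iteration 1: rows with parent in {5} -> Music (id 7, depth 1), Video (id 9, depth 1), Science (id 10, depth 1).
Iteration 2: rows with parent in {7,9,10} -> Games (id 11, depth 2).
Iteration 3: rows with parent in {11} -> Horror (id 12, depth 3).
Iteration 4: no rows with parent in {12}; recursion stops.
SUM(depth) = 0 + 1 + 1 + 1 + 2 + 3 = 8.

8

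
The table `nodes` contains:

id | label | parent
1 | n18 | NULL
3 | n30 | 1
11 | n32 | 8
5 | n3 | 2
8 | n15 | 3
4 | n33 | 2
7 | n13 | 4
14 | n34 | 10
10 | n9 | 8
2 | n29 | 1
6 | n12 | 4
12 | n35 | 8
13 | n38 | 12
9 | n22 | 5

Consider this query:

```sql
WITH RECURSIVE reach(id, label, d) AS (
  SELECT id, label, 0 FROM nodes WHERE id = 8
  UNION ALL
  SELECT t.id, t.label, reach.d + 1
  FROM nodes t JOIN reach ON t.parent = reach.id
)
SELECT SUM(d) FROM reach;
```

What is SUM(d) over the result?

Base: id=8 (n15) at d 0.
Iteration 1: rows with parent in {8} -> n9 (id 10, d 1), n32 (id 11, d 1), n35 (id 12, d 1).
Iteration 2: rows with parent in {10,11,12} -> n38 (id 13, d 2), n34 (id 14, d 2).
Iteration 3: no rows with parent in {13,14}; recursion stops.
SUM(d) = 0 + 1 + 1 + 1 + 2 + 2 = 7.

7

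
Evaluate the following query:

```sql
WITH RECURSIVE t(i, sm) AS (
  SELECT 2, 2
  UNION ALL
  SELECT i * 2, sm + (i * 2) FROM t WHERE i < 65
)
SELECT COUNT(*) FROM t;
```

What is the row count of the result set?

7

Base: i=2, sm=2.
Iteration 1: 2 < 65 holds -> i = 2 * 2 = 4, sm = 2 + 4 = 6.
Iteration 2: 4 < 65 holds -> i = 4 * 2 = 8, sm = 6 + 8 = 14.
Iteration 3: 8 < 65 holds -> i = 8 * 2 = 16, sm = 14 + 16 = 30.
Iteration 4: 16 < 65 holds -> i = 16 * 2 = 32, sm = 30 + 32 = 62.
Iteration 5: 32 < 65 holds -> i = 32 * 2 = 64, sm = 62 + 64 = 126.
Iteration 6: 64 < 65 holds -> i = 64 * 2 = 128, sm = 126 + 128 = 254.
Iteration 7: 128 < 65 fails; recursion stops.
Total rows emitted: 7.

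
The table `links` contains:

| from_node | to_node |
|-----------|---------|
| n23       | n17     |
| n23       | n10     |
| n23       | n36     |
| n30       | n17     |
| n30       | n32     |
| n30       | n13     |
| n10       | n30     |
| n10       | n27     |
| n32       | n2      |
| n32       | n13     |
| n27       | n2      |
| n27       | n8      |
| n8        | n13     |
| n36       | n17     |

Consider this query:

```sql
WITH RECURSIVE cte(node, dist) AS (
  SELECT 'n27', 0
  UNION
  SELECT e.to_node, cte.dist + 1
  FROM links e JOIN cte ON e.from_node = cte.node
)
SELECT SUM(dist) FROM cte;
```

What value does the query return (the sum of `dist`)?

Base: (n27, dist=0).
Iteration 1: edges from {n27} -> (n2, dist=1), (n8, dist=1).
Iteration 2: edges from {n2,n8} -> (n13, dist=2).
Iteration 3: no outgoing edges from {n13}; recursion stops.
SUM(dist) = 0 + 1 + 1 + 2 = 4.

4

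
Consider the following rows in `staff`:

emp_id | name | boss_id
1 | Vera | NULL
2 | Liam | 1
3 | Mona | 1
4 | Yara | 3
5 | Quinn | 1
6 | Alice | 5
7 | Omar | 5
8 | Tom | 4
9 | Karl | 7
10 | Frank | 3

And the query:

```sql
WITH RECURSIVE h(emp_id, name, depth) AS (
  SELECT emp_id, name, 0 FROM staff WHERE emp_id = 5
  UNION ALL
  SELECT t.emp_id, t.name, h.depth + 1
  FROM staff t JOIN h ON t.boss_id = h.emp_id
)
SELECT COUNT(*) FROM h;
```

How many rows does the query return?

4

Base: emp_id=5 (Quinn) at depth 0.
Iteration 1: rows with boss_id in {5} -> Alice (id 6, depth 1), Omar (id 7, depth 1).
Iteration 2: rows with boss_id in {6,7} -> Karl (id 9, depth 2).
Iteration 3: no rows with boss_id in {9}; recursion stops.
Total rows emitted: 4.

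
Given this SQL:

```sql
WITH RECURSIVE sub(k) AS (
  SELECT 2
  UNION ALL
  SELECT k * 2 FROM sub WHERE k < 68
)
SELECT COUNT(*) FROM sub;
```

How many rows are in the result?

7

Base: k=2.
Iteration 1: 2 < 68 holds -> k = 2 * 2 = 4.
Iteration 2: 4 < 68 holds -> k = 4 * 2 = 8.
Iteration 3: 8 < 68 holds -> k = 8 * 2 = 16.
Iteration 4: 16 < 68 holds -> k = 16 * 2 = 32.
Iteration 5: 32 < 68 holds -> k = 32 * 2 = 64.
Iteration 6: 64 < 68 holds -> k = 64 * 2 = 128.
Iteration 7: 128 < 68 fails; recursion stops.
Total rows emitted: 7.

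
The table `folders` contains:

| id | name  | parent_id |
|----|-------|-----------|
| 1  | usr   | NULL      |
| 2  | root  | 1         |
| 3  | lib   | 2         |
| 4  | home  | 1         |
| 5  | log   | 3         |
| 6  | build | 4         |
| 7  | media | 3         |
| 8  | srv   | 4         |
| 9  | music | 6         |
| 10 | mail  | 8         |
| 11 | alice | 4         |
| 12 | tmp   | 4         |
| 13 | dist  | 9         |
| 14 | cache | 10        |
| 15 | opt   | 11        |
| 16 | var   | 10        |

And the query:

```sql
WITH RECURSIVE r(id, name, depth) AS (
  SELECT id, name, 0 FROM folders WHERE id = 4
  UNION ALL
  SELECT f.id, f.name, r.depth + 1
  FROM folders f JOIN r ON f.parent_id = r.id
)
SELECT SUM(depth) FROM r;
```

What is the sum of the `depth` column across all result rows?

Base: id=4 (home) at depth 0.
Iteration 1: rows with parent_id in {4} -> build (id 6, depth 1), srv (id 8, depth 1), alice (id 11, depth 1), tmp (id 12, depth 1).
Iteration 2: rows with parent_id in {6,8,11,12} -> music (id 9, depth 2), mail (id 10, depth 2), opt (id 15, depth 2).
Iteration 3: rows with parent_id in {9,10,15} -> dist (id 13, depth 3), cache (id 14, depth 3), var (id 16, depth 3).
Iteration 4: no rows with parent_id in {13,14,16}; recursion stops.
SUM(depth) = 0 + 1 + 1 + 1 + 1 + 2 + 2 + 2 + 3 + 3 + 3 = 19.

19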